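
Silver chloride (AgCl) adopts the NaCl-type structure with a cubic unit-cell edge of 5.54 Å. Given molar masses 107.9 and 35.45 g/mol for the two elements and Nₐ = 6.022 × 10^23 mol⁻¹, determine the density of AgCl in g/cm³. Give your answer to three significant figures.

The NaCl-type structure contains Z = 4 formula units per cell; M(AgCl) = 107.9 + 35.45 = 143.35 g/mol.
a³ = (5.540 × 10^-8 cm)³ = 1.700 × 10^-22 cm³.
ρ = 4 × 143.35 / (6.022 × 10²³ × 1.700 × 10^-22) = 5.600 g/cm³.

5.60 g/cm³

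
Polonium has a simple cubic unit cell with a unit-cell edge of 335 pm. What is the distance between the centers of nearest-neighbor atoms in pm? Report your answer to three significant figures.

335 pm

In a simple cubic structure, atoms touch along the cell edge, so a = 2r; the nearest-neighbor distance equals 2r = 1.000·a.
d = 1.000 × 335 = 335 pm.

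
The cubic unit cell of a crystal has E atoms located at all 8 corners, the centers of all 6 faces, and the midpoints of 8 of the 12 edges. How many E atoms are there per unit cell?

Corner atoms are shared by 8 cells (1/8 each), face atoms by 2 (1/2 each), edge atoms by 4 (1/4 each).
Net atoms = 8 × 1/8 + 6 × 1/2 + 8 × 1/4 = 1 + 3 + 2 = 6.

6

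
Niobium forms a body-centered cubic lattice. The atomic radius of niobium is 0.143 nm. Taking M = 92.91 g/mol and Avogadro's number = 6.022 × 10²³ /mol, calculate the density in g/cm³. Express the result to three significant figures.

In a BCC lattice, atoms touch along the body diagonal, so √3·a = 4r, giving a = 0.3302 nm = 3.302 × 10^-8 cm.
With Z = 2, ρ = Z·M/(N_A·a³) = 2 × 92.91 / (6.022 × 10²³ × 3.602 × 10^-23) = 8.567 g/cm³.

8.57 g/cm³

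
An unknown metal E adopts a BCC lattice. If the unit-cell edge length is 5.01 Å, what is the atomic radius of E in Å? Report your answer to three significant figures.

2.17 Å

In a BCC lattice, atoms touch along the body diagonal, so √3·a = 4r.
r = √3·a/4 = 1.7321 × 5.01 / 4 = 2.17 Å.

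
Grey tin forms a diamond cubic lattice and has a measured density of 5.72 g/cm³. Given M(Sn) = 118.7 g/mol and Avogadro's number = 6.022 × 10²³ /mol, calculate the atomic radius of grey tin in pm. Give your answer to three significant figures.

141 pm

For a diamond cubic cell (Z = 8), a³ = Z·M/(N_A·ρ) = 8 × 118.7 / (6.022 × 10²³ × 5.720) = 2.757 × 10^-22 cm³, so a = 6.508 × 10^-8 cm = 650.8 pm.
Nearest neighbors lie along the body diagonal with √3·a = 8r, so r = 0.2165 × a = 141 pm.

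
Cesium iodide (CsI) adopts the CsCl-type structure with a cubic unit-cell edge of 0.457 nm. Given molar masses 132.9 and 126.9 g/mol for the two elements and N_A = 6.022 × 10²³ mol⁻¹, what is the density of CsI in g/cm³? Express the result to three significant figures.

The CsCl-type structure contains Z = 1 formula unit per cell; M(CsI) = 132.9 + 126.9 = 259.8 g/mol.
a³ = (4.570 × 10^-8 cm)³ = 9.544 × 10^-23 cm³.
ρ = 1 × 259.8 / (6.022 × 10²³ × 9.544 × 10^-23) = 4.520 g/cm³.

4.52 g/cm³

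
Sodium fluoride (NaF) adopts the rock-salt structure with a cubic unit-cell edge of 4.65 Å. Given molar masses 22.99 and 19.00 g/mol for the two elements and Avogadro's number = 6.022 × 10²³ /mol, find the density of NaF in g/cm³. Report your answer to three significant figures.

2.77 g/cm³

The rock-salt structure contains Z = 4 formula units per cell; M(NaF) = 22.99 + 19.00 = 41.99 g/mol.
a³ = (4.650 × 10^-8 cm)³ = 1.005 × 10^-22 cm³.
ρ = 4 × 41.99 / (6.022 × 10²³ × 1.005 × 10^-22) = 2.774 g/cm³.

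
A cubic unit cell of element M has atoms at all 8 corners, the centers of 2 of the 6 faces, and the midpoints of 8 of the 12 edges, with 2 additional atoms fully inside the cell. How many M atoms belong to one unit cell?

6

Corner atoms are shared by 8 cells (1/8 each), face atoms by 2 (1/2 each), edge atoms by 4 (1/4 each), interior atoms are unshared.
Net atoms = 8 × 1/8 + 2 × 1/2 + 8 × 1/4 + 2 = 1 + 1 + 2 + 2 = 6.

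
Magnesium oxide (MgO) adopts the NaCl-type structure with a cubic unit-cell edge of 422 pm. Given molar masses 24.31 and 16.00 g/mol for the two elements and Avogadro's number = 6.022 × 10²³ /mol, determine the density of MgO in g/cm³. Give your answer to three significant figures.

3.56 g/cm³

The NaCl-type structure contains Z = 4 formula units per cell; M(MgO) = 24.31 + 16.00 = 40.31 g/mol.
a³ = (4.220 × 10^-8 cm)³ = 7.515 × 10^-23 cm³.
ρ = 4 × 40.31 / (6.022 × 10²³ × 7.515 × 10^-23) = 3.563 g/cm³.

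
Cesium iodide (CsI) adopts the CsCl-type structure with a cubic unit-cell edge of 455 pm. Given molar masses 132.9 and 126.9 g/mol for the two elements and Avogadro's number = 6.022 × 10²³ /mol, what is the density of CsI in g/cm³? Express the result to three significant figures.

4.58 g/cm³

The CsCl-type structure contains Z = 1 formula unit per cell; M(CsI) = 132.9 + 126.9 = 259.8 g/mol.
a³ = (4.550 × 10^-8 cm)³ = 9.420 × 10^-23 cm³.
ρ = 1 × 259.8 / (6.022 × 10²³ × 9.420 × 10^-23) = 4.580 g/cm³.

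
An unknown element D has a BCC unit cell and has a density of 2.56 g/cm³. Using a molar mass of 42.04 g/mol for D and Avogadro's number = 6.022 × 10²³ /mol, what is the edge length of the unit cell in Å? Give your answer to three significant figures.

3.79 Å

With Z = 2 atoms per BCC cell, a³ = Z·M/(N_A·ρ) = 2 × 42.04 / (6.022 × 10²³ × 2.560 g/cm³) = 5.454 × 10^-23 cm³.
a = (5.454 × 10^-23)^(1/3) = 3.792 × 10^-8 cm = 3.79 Å.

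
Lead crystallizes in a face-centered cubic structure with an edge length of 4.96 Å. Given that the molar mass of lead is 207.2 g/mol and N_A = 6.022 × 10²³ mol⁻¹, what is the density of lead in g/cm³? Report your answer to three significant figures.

11.3 g/cm³

An FCC unit cell contains Z = 4 atoms.
Cell volume: a³ = (4.96 Å)³ = (4.960 × 10^-8 cm)³ = 1.220 × 10^-22 cm³.
ρ = Z·M/(N_A·a³) = 4 × 207.2 / (6.022 × 10²³ × 1.220 × 10^-22) = 11.28 g/cm³.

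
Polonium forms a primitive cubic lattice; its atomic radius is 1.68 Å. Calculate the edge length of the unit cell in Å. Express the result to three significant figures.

3.36 Å

In a simple cubic lattice, atoms touch along the cell edge, so a = 2r.
a = 2r = 2 × 1.68 = 3.36 Å.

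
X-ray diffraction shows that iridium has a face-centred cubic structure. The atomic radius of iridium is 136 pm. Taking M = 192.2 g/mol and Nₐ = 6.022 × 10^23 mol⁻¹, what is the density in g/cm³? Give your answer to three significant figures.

In an FCC lattice, atoms touch along the face diagonal, so √2·a = 4r, giving a = 384.7 pm = 3.847 × 10^-8 cm.
With Z = 4, ρ = Z·M/(N_A·a³) = 4 × 192.2 / (6.022 × 10²³ × 5.692 × 10^-23) = 22.43 g/cm³.

22.4 g/cm³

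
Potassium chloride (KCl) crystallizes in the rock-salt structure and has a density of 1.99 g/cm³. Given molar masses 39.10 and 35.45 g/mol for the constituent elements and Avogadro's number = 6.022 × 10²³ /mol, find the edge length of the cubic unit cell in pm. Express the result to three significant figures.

629 pm

M(KCl) = 74.55 g/mol; Z = 4 formula units per cell.
a³ = Z·M/(N_A·ρ) = 4 × 74.55 / (6.022 × 10²³ × 1.99) = 2.488 × 10^-22 cm³, so a = 6.290 × 10^-8 cm = 629 pm.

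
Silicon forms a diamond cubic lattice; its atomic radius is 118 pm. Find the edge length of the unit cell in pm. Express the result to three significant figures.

In a diamond cubic lattice, nearest neighbors lie along the body diagonal with √3·a = 8r.
a = 8r/√3 = 8 × 118 / 1.7321 = 545 pm.

545 pm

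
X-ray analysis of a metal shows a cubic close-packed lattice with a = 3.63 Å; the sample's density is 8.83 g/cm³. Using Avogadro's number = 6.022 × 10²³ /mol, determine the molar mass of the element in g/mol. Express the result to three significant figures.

63.6 g/mol

An FCC cell has Z = 4 atoms; a = 3.630 × 10^-8 cm.
M = ρ·N_A·a³/Z = 8.83 × 6.022 × 10²³ × 4.783 × 10^-23 / 4 = 63.6 g/mol.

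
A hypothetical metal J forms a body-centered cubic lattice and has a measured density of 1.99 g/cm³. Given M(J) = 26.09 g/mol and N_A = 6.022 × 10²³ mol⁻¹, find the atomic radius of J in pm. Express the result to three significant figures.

For a BCC cell (Z = 2), a³ = Z·M/(N_A·ρ) = 2 × 26.09 / (6.022 × 10²³ × 1.990) = 4.354 × 10^-23 cm³, so a = 3.518 × 10^-8 cm = 351.8 pm.
Atoms touch along the body diagonal, so √3·a = 4r, so r = 0.4330 × a = 152 pm.

152 pm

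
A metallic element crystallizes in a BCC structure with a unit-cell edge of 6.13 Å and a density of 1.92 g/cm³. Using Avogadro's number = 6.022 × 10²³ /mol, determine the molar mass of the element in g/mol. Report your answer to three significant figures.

133 g/mol

A BCC cell has Z = 2 atoms; a = 6.130 × 10^-8 cm.
M = ρ·N_A·a³/Z = 1.92 × 6.022 × 10²³ × 2.303 × 10^-22 / 2 = 133 g/mol.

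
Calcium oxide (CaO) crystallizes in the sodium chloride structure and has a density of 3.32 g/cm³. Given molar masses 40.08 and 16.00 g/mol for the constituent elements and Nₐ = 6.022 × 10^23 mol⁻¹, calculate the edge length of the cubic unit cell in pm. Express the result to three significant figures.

M(CaO) = 56.08 g/mol; Z = 4 formula units per cell.
a³ = Z·M/(N_A·ρ) = 4 × 56.08 / (6.022 × 10²³ × 3.32) = 1.122 × 10^-22 cm³, so a = 4.823 × 10^-8 cm = 482 pm.

482 pm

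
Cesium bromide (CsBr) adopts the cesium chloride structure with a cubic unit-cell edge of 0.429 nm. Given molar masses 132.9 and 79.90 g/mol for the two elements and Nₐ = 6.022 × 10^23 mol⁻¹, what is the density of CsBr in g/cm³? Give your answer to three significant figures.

The cesium chloride structure contains Z = 1 formula unit per cell; M(CsBr) = 132.9 + 79.90 = 212.8 g/mol.
a³ = (4.290 × 10^-8 cm)³ = 7.895 × 10^-23 cm³.
ρ = 1 × 212.8 / (6.022 × 10²³ × 7.895 × 10^-23) = 4.476 g/cm³.

4.48 g/cm³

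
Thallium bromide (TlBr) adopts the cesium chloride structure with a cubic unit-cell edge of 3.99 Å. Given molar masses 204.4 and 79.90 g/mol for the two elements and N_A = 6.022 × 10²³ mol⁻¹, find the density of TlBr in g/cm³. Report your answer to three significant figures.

The cesium chloride structure contains Z = 1 formula unit per cell; M(TlBr) = 204.4 + 79.90 = 284.3 g/mol.
a³ = (3.990 × 10^-8 cm)³ = 6.352 × 10^-23 cm³.
ρ = 1 × 284.3 / (6.022 × 10²³ × 6.352 × 10^-23) = 7.432 g/cm³.

7.43 g/cm³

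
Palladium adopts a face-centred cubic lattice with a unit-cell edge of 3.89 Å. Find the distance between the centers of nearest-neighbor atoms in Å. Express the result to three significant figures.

2.75 Å

In an FCC structure, atoms touch along the face diagonal, so √2·a = 4r; the nearest-neighbor distance equals 2r = 0.7071·a.
d = 0.7071 × 3.89 = 2.75 Å.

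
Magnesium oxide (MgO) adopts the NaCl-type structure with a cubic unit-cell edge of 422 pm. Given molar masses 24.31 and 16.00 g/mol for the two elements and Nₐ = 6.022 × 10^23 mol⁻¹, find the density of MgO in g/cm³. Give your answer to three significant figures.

The NaCl-type structure contains Z = 4 formula units per cell; M(MgO) = 24.31 + 16.00 = 40.31 g/mol.
a³ = (4.220 × 10^-8 cm)³ = 7.515 × 10^-23 cm³.
ρ = 4 × 40.31 / (6.022 × 10²³ × 7.515 × 10^-23) = 3.563 g/cm³.

3.56 g/cm³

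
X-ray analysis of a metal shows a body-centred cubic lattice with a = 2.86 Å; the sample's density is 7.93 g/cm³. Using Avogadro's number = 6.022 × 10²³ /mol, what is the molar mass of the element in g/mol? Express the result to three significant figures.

A BCC cell has Z = 2 atoms; a = 2.860 × 10^-8 cm.
M = ρ·N_A·a³/Z = 7.93 × 6.022 × 10²³ × 2.339 × 10^-23 / 2 = 55.9 g/mol.

55.9 g/mol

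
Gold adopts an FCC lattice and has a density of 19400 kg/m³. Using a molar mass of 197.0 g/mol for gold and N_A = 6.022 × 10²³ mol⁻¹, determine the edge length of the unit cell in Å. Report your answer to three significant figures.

With Z = 4 atoms per FCC cell, a³ = Z·M/(N_A·ρ) = 4 × 197.0 / (6.022 × 10²³ × 19.40 g/cm³) = 6.745 × 10^-23 cm³.
a = (6.745 × 10^-23)^(1/3) = 4.071 × 10^-8 cm = 4.07 Å.

4.07 Å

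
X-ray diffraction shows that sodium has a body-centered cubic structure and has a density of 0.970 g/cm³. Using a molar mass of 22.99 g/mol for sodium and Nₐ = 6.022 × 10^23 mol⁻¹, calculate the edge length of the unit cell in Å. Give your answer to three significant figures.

With Z = 2 atoms per BCC cell, a³ = Z·M/(N_A·ρ) = 2 × 22.99 / (6.022 × 10²³ × 0.9700 g/cm³) = 7.871 × 10^-23 cm³.
a = (7.871 × 10^-23)^(1/3) = 4.286 × 10^-8 cm = 4.29 Å.

4.29 Å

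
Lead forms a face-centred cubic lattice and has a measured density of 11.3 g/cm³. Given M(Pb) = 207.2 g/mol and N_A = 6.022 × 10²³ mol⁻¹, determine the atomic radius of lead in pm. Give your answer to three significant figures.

175 pm

For an FCC cell (Z = 4), a³ = Z·M/(N_A·ρ) = 4 × 207.2 / (6.022 × 10²³ × 11.30) = 1.218 × 10^-22 cm³, so a = 4.957 × 10^-8 cm = 495.7 pm.
Atoms touch along the face diagonal, so √2·a = 4r, so r = 0.3536 × a = 175 pm.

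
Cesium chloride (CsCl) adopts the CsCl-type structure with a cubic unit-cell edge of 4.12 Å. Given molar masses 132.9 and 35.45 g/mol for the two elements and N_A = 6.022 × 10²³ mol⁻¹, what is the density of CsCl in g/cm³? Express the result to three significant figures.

The CsCl-type structure contains Z = 1 formula unit per cell; M(CsCl) = 132.9 + 35.45 = 168.35 g/mol.
a³ = (4.120 × 10^-8 cm)³ = 6.993 × 10^-23 cm³.
ρ = 1 × 168.35 / (6.022 × 10²³ × 6.993 × 10^-23) = 3.997 g/cm³.

4.00 g/cm³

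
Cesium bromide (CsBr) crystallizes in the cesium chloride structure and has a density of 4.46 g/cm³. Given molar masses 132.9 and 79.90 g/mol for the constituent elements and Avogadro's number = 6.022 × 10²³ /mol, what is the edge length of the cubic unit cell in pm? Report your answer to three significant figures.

M(CsBr) = 212.8 g/mol; Z = 1 formula unit per cell.
a³ = Z·M/(N_A·ρ) = 1 × 212.8 / (6.022 × 10²³ × 4.46) = 7.923 × 10^-23 cm³, so a = 4.295 × 10^-8 cm = 430 pm.

430 pm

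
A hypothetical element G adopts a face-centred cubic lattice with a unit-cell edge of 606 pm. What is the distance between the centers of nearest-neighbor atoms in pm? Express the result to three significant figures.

429 pm

In an FCC structure, atoms touch along the face diagonal, so √2·a = 4r; the nearest-neighbor distance equals 2r = 0.7071·a.
d = 0.7071 × 606 = 429 pm.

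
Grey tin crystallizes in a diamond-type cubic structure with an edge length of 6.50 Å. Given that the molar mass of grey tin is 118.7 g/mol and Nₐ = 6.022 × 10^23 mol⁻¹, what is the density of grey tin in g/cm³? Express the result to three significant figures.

5.74 g/cm³

A diamond cubic unit cell contains Z = 8 atoms.
Cell volume: a³ = (6.50 Å)³ = (6.500 × 10^-8 cm)³ = 2.746 × 10^-22 cm³.
ρ = Z·M/(N_A·a³) = 8 × 118.7 / (6.022 × 10²³ × 2.746 × 10^-22) = 5.742 g/cm³.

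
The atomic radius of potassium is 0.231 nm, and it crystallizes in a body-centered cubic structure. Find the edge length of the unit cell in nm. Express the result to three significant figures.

0.533 nm

In a BCC lattice, atoms touch along the body diagonal, so √3·a = 4r.
a = 4r/√3 = 4 × 0.231 / 1.7321 = 0.533 nm.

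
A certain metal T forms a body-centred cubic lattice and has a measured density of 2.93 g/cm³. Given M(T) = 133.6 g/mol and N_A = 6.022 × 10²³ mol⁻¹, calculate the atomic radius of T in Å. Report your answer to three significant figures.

2.31 Å

For a BCC cell (Z = 2), a³ = Z·M/(N_A·ρ) = 2 × 133.6 / (6.022 × 10²³ × 2.930) = 1.514 × 10^-22 cm³, so a = 5.330 × 10^-8 cm = 5.330 Å.
Atoms touch along the body diagonal, so √3·a = 4r, so r = 0.4330 × a = 2.31 Å.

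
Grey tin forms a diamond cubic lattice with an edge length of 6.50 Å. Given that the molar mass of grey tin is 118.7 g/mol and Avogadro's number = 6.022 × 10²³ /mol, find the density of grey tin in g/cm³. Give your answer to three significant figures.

A diamond cubic unit cell contains Z = 8 atoms.
Cell volume: a³ = (6.50 Å)³ = (6.500 × 10^-8 cm)³ = 2.746 × 10^-22 cm³.
ρ = Z·M/(N_A·a³) = 8 × 118.7 / (6.022 × 10²³ × 2.746 × 10^-22) = 5.742 g/cm³.

5.74 g/cm³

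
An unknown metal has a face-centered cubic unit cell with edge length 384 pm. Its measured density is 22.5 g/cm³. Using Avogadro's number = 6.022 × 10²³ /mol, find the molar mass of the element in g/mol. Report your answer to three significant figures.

An FCC cell has Z = 4 atoms; a = 3.840 × 10^-8 cm.
M = ρ·N_A·a³/Z = 22.5 × 6.022 × 10²³ × 5.662 × 10^-23 / 4 = 192 g/mol.

192 g/mol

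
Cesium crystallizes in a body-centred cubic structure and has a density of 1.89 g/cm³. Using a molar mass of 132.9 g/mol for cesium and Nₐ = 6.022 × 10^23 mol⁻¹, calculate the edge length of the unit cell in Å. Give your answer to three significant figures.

With Z = 2 atoms per BCC cell, a³ = Z·M/(N_A·ρ) = 2 × 132.9 / (6.022 × 10²³ × 1.890 g/cm³) = 2.335 × 10^-22 cm³.
a = (2.335 × 10^-22)^(1/3) = 6.158 × 10^-8 cm = 6.16 Å.

6.16 Å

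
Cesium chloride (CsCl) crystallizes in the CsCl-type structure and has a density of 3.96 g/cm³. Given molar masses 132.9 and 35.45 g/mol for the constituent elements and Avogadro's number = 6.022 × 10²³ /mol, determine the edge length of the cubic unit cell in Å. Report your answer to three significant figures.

M(CsCl) = 168.35 g/mol; Z = 1 formula unit per cell.
a³ = Z·M/(N_A·ρ) = 1 × 168.35 / (6.022 × 10²³ × 3.96) = 7.060 × 10^-23 cm³, so a = 4.133 × 10^-8 cm = 4.13 Å.

4.13 Å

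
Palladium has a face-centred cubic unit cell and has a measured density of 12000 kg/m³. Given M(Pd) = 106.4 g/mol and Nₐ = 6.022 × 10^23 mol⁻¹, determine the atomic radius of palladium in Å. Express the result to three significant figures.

1.38 Å

For an FCC cell (Z = 4), a³ = Z·M/(N_A·ρ) = 4 × 106.4 / (6.022 × 10²³ × 12.00) = 5.890 × 10^-23 cm³, so a = 3.891 × 10^-8 cm = 3.891 Å.
Atoms touch along the face diagonal, so √2·a = 4r, so r = 0.3536 × a = 1.38 Å.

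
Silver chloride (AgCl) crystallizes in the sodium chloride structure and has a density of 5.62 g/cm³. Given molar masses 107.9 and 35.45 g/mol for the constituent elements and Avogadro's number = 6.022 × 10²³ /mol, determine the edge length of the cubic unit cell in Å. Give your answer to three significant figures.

5.53 Å

M(AgCl) = 143.35 g/mol; Z = 4 formula units per cell.
a³ = Z·M/(N_A·ρ) = 4 × 143.35 / (6.022 × 10²³ × 5.62) = 1.694 × 10^-22 cm³, so a = 5.533 × 10^-8 cm = 5.53 Å.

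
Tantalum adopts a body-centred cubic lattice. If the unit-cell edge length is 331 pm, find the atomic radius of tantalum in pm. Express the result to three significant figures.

143 pm

In a BCC lattice, atoms touch along the body diagonal, so √3·a = 4r.
r = √3·a/4 = 1.7321 × 331 / 4 = 143 pm.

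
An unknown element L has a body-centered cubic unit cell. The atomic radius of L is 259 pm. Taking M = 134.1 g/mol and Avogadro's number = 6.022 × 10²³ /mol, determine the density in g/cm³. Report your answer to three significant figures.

In a BCC lattice, atoms touch along the body diagonal, so √3·a = 4r, giving a = 598.1 pm = 5.981 × 10^-8 cm.
With Z = 2, ρ = Z·M/(N_A·a³) = 2 × 134.1 / (6.022 × 10²³ × 2.140 × 10^-22) = 2.081 g/cm³.

2.08 g/cm³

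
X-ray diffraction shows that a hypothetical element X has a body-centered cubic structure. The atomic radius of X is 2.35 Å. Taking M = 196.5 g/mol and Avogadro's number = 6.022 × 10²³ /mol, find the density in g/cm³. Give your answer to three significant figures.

In a BCC lattice, atoms touch along the body diagonal, so √3·a = 4r, giving a = 5.427 Å = 5.427 × 10^-8 cm.
With Z = 2, ρ = Z·M/(N_A·a³) = 2 × 196.5 / (6.022 × 10²³ × 1.598 × 10^-22) = 4.083 g/cm³.

4.08 g/cm³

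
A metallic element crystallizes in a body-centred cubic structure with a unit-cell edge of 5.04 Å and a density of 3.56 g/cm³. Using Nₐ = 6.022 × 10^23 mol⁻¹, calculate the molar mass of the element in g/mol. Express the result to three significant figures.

137 g/mol

A BCC cell has Z = 2 atoms; a = 5.040 × 10^-8 cm.
M = ρ·N_A·a³/Z = 3.56 × 6.022 × 10²³ × 1.280 × 10^-22 / 2 = 137 g/mol.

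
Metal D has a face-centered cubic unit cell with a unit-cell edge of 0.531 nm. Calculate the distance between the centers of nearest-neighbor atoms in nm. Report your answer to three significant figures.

In an FCC structure, atoms touch along the face diagonal, so √2·a = 4r; the nearest-neighbor distance equals 2r = 0.7071·a.
d = 0.7071 × 0.531 = 0.375 nm.

0.375 nm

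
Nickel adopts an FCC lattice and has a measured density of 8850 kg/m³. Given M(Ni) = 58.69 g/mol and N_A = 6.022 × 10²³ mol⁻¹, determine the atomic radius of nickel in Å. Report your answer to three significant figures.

1.25 Å

For an FCC cell (Z = 4), a³ = Z·M/(N_A·ρ) = 4 × 58.69 / (6.022 × 10²³ × 8.850) = 4.405 × 10^-23 cm³, so a = 3.532 × 10^-8 cm = 3.532 Å.
Atoms touch along the face diagonal, so √2·a = 4r, so r = 0.3536 × a = 1.25 Å.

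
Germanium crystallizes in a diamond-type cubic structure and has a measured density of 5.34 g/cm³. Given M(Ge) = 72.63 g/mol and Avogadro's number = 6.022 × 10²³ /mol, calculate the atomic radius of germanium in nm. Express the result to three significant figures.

For a diamond cubic cell (Z = 8), a³ = Z·M/(N_A·ρ) = 8 × 72.63 / (6.022 × 10²³ × 5.340) = 1.807 × 10^-22 cm³, so a = 5.653 × 10^-8 cm = 0.5653 nm.
Nearest neighbors lie along the body diagonal with √3·a = 8r, so r = 0.2165 × a = 0.122 nm.

0.122 nm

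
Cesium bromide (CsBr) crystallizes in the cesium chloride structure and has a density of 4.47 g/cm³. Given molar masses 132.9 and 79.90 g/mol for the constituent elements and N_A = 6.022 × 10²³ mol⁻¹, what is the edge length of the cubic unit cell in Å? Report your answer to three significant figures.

M(CsBr) = 212.8 g/mol; Z = 1 formula unit per cell.
a³ = Z·M/(N_A·ρ) = 1 × 212.8 / (6.022 × 10²³ × 4.47) = 7.905 × 10^-23 cm³, so a = 4.292 × 10^-8 cm = 4.29 Å.

4.29 Å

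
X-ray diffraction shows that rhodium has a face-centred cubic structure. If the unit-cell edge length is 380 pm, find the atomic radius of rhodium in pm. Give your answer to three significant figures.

In an FCC lattice, atoms touch along the face diagonal, so √2·a = 4r.
r = √2·a/4 = 1.4142 × 380 / 4 = 134 pm.

134 pm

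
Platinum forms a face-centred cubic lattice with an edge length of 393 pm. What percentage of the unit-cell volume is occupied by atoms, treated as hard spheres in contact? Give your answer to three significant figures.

74.0%

In an FCC lattice atoms touch along the face diagonal, so √2·a = 4r, so r = 0.3536a = 138.9 pm.
Packing fraction = Z·(4/3)πr³ / a³ = 4 × (4/3)π × (138.9)³ / (393)³ = 0.7405 = 74.0%.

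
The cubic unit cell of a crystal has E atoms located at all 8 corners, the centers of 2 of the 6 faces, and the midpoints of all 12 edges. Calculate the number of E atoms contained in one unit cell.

5

Corner atoms are shared by 8 cells (1/8 each), face atoms by 2 (1/2 each), edge atoms by 4 (1/4 each).
Net atoms = 8 × 1/8 + 2 × 1/2 + 12 × 1/4 = 1 + 1 + 3 = 5.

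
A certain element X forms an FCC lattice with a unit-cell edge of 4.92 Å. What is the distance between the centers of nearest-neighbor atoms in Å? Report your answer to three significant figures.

3.48 Å

In an FCC structure, atoms touch along the face diagonal, so √2·a = 4r; the nearest-neighbor distance equals 2r = 0.7071·a.
d = 0.7071 × 4.92 = 3.48 Å.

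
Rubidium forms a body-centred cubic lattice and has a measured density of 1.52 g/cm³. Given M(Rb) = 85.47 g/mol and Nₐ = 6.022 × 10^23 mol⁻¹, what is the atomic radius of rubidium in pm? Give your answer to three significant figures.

For a BCC cell (Z = 2), a³ = Z·M/(N_A·ρ) = 2 × 85.47 / (6.022 × 10²³ × 1.520) = 1.867 × 10^-22 cm³, so a = 5.716 × 10^-8 cm = 571.6 pm.
Atoms touch along the body diagonal, so √3·a = 4r, so r = 0.4330 × a = 248 pm.

248 pm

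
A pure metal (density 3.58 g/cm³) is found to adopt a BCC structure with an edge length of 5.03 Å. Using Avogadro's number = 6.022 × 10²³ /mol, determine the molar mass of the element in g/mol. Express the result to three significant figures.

A BCC cell has Z = 2 atoms; a = 5.030 × 10^-8 cm.
M = ρ·N_A·a³/Z = 3.58 × 6.022 × 10²³ × 1.273 × 10^-22 / 2 = 137 g/mol.

137 g/mol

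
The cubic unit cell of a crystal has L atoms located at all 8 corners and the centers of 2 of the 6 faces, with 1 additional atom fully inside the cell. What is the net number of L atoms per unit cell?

3

Corner atoms are shared by 8 cells (1/8 each), face atoms by 2 (1/2 each), interior atoms are unshared.
Net atoms = 8 × 1/8 + 2 × 1/2 + 1 = 1 + 1 + 1 = 3.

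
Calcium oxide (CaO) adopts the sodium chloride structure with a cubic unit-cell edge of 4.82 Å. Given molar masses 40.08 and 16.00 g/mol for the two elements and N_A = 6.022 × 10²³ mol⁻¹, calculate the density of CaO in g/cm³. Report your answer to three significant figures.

The sodium chloride structure contains Z = 4 formula units per cell; M(CaO) = 40.08 + 16.00 = 56.08 g/mol.
a³ = (4.820 × 10^-8 cm)³ = 1.120 × 10^-22 cm³.
ρ = 4 × 56.08 / (6.022 × 10²³ × 1.120 × 10^-22) = 3.326 g/cm³.

3.33 g/cm³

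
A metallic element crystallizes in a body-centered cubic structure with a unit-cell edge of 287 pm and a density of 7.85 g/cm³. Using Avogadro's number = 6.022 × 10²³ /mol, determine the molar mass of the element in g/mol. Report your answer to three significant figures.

A BCC cell has Z = 2 atoms; a = 2.870 × 10^-8 cm.
M = ρ·N_A·a³/Z = 7.85 × 6.022 × 10²³ × 2.364 × 10^-23 / 2 = 55.9 g/mol.

55.9 g/mol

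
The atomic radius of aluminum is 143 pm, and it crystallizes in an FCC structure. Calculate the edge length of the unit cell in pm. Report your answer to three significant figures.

In an FCC lattice, atoms touch along the face diagonal, so √2·a = 4r.
a = 4r/√2 = 4 × 143 / 1.4142 = 404 pm.

404 pm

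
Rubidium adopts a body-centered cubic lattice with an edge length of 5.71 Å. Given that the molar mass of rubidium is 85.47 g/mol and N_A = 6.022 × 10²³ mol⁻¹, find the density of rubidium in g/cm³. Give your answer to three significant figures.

1.52 g/cm³

A BCC unit cell contains Z = 2 atoms.
Cell volume: a³ = (5.71 Å)³ = (5.710 × 10^-8 cm)³ = 1.862 × 10^-22 cm³.
ρ = Z·M/(N_A·a³) = 2 × 85.47 / (6.022 × 10²³ × 1.862 × 10^-22) = 1.525 g/cm³.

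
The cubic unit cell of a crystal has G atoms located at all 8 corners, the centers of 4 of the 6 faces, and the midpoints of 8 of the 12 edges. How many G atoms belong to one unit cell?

5

Corner atoms are shared by 8 cells (1/8 each), face atoms by 2 (1/2 each), edge atoms by 4 (1/4 each).
Net atoms = 8 × 1/8 + 4 × 1/2 + 8 × 1/4 = 1 + 2 + 2 = 5.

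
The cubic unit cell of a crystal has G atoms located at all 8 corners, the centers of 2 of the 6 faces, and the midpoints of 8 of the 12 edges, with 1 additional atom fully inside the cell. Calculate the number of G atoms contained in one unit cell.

Corner atoms are shared by 8 cells (1/8 each), face atoms by 2 (1/2 each), edge atoms by 4 (1/4 each), interior atoms are unshared.
Net atoms = 8 × 1/8 + 2 × 1/2 + 8 × 1/4 + 1 = 1 + 1 + 2 + 1 = 5.

5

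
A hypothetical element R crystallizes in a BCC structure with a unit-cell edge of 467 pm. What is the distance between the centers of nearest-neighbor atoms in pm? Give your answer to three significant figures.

404 pm

In a BCC structure, atoms touch along the body diagonal, so √3·a = 4r; the nearest-neighbor distance equals 2r = 0.8660·a.
d = 0.8660 × 467 = 404 pm.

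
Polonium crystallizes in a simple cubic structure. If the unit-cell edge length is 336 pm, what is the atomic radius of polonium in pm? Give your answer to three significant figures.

168 pm

In a simple cubic lattice, atoms touch along the cell edge, so a = 2r.
r = a/2 = 336/2 = 168 pm.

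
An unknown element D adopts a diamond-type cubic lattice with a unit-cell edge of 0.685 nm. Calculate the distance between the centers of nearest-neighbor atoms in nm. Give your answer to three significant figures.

In a diamond cubic structure, nearest neighbors lie along the body diagonal with √3·a = 8r; the nearest-neighbor distance equals 2r = 0.4330·a.
d = 0.4330 × 0.685 = 0.297 nm.

0.297 nm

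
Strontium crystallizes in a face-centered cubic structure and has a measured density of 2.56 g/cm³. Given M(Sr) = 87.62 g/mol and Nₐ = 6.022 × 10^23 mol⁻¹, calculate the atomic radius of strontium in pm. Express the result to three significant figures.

216 pm

For an FCC cell (Z = 4), a³ = Z·M/(N_A·ρ) = 4 × 87.62 / (6.022 × 10²³ × 2.560) = 2.273 × 10^-22 cm³, so a = 6.103 × 10^-8 cm = 610.3 pm.
Atoms touch along the face diagonal, so √2·a = 4r, so r = 0.3536 × a = 216 pm.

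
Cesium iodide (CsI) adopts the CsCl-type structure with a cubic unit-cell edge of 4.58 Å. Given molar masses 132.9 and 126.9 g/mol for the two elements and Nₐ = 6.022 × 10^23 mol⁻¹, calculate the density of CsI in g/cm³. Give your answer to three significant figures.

4.49 g/cm³

The CsCl-type structure contains Z = 1 formula unit per cell; M(CsI) = 132.9 + 126.9 = 259.8 g/mol.
a³ = (4.580 × 10^-8 cm)³ = 9.607 × 10^-23 cm³.
ρ = 1 × 259.8 / (6.022 × 10²³ × 9.607 × 10^-23) = 4.491 g/cm³.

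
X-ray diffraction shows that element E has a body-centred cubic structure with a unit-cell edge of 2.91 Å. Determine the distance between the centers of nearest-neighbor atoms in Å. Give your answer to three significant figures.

In a BCC structure, atoms touch along the body diagonal, so √3·a = 4r; the nearest-neighbor distance equals 2r = 0.8660·a.
d = 0.8660 × 2.91 = 2.52 Å.

2.52 Å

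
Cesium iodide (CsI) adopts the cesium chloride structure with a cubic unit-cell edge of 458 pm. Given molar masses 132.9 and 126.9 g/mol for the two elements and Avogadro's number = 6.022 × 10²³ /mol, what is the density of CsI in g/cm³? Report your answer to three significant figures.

The cesium chloride structure contains Z = 1 formula unit per cell; M(CsI) = 132.9 + 126.9 = 259.8 g/mol.
a³ = (4.580 × 10^-8 cm)³ = 9.607 × 10^-23 cm³.
ρ = 1 × 259.8 / (6.022 × 10²³ × 9.607 × 10^-23) = 4.491 g/cm³.

4.49 g/cm³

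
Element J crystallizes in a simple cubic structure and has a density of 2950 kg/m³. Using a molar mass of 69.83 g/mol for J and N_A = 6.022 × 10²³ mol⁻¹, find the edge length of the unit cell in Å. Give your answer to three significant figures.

3.40 Å

With Z = 1 atom per simple cubic cell, a³ = Z·M/(N_A·ρ) = 1 × 69.83 / (6.022 × 10²³ × 2.950 g/cm³) = 3.931 × 10^-23 cm³.
a = (3.931 × 10^-23)^(1/3) = 3.400 × 10^-8 cm = 3.40 Å.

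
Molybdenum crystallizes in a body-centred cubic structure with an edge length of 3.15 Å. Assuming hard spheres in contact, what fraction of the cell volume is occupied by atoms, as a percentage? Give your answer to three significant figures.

68.0%

In a BCC lattice atoms touch along the body diagonal, so √3·a = 4r, so r = 0.4330a = 1.364 Å.
Packing fraction = Z·(4/3)πr³ / a³ = 2 × (4/3)π × (1.364)³ / (3.15)³ = 0.6802 = 68.0%.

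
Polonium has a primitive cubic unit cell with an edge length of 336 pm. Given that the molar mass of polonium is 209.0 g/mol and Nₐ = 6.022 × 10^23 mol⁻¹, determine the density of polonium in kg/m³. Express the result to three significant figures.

9150 kg/m³

A simple cubic unit cell contains Z = 1 atom.
Cell volume: a³ = (336 pm)³ = (3.360 × 10^-8 cm)³ = 3.793 × 10^-23 cm³.
ρ = Z·M/(N_A·a³) = 1 × 209.0 / (6.022 × 10²³ × 3.793 × 10^-23) = 9.149 g/cm³ = 9150 kg/m³.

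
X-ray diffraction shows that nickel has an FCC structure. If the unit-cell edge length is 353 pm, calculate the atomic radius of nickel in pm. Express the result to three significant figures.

In an FCC lattice, atoms touch along the face diagonal, so √2·a = 4r.
r = √2·a/4 = 1.4142 × 353 / 4 = 125 pm.

125 pm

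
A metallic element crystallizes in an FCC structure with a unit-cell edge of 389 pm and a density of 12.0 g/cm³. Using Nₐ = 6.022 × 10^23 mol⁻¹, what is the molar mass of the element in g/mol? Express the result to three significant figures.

An FCC cell has Z = 4 atoms; a = 3.890 × 10^-8 cm.
M = ρ·N_A·a³/Z = 12.0 × 6.022 × 10²³ × 5.886 × 10^-23 / 4 = 106 g/mol.

106 g/mol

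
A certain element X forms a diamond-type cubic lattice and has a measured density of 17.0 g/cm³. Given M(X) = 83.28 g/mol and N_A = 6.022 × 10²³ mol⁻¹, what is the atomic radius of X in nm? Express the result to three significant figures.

For a diamond cubic cell (Z = 8), a³ = Z·M/(N_A·ρ) = 8 × 83.28 / (6.022 × 10²³ × 17.00) = 6.508 × 10^-23 cm³, so a = 4.022 × 10^-8 cm = 0.4022 nm.
Nearest neighbors lie along the body diagonal with √3·a = 8r, so r = 0.2165 × a = 0.0871 nm.

0.0871 nm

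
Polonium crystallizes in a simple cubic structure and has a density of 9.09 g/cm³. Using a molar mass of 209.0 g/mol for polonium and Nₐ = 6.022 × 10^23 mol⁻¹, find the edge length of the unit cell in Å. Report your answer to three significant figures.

With Z = 1 atom per simple cubic cell, a³ = Z·M/(N_A·ρ) = 1 × 209.0 / (6.022 × 10²³ × 9.090 g/cm³) = 3.818 × 10^-23 cm³.
a = (3.818 × 10^-23)^(1/3) = 3.367 × 10^-8 cm = 3.37 Å.

3.37 Å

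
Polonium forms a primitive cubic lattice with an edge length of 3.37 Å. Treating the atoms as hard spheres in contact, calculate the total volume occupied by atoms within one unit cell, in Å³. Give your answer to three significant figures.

In a simple cubic lattice atoms touch along the cell edge, so a = 2r, so r = 0.5000a = 1.685 Å.
V_atoms = Z × (4/3)πr³ = 1 × (4/3)π × (1.685)³ = 20.0 Å³.

20.0 Å³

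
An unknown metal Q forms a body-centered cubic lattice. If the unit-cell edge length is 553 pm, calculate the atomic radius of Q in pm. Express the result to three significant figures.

239 pm

In a BCC lattice, atoms touch along the body diagonal, so √3·a = 4r.
r = √3·a/4 = 1.7321 × 553 / 4 = 239 pm.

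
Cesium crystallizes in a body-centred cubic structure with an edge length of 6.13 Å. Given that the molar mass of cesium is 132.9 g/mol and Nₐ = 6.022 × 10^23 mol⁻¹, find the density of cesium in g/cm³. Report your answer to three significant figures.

A BCC unit cell contains Z = 2 atoms.
Cell volume: a³ = (6.13 Å)³ = (6.130 × 10^-8 cm)³ = 2.303 × 10^-22 cm³.
ρ = Z·M/(N_A·a³) = 2 × 132.9 / (6.022 × 10²³ × 2.303 × 10^-22) = 1.916 g/cm³.

1.92 g/cm³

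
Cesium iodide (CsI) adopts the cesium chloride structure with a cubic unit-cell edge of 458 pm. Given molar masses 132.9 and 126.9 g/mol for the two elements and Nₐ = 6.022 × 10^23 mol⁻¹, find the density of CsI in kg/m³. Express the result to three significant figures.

4490 kg/m³

The cesium chloride structure contains Z = 1 formula unit per cell; M(CsI) = 132.9 + 126.9 = 259.8 g/mol.
a³ = (4.580 × 10^-8 cm)³ = 9.607 × 10^-23 cm³.
ρ = 1 × 259.8 / (6.022 × 10²³ × 9.607 × 10^-23) = 4.491 g/cm³ = 4490 kg/m³.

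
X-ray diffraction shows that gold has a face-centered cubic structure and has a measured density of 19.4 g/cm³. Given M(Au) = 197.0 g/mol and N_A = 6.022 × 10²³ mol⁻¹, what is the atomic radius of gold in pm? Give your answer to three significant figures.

For an FCC cell (Z = 4), a³ = Z·M/(N_A·ρ) = 4 × 197.0 / (6.022 × 10²³ × 19.40) = 6.745 × 10^-23 cm³, so a = 4.071 × 10^-8 cm = 407.1 pm.
Atoms touch along the face diagonal, so √2·a = 4r, so r = 0.3536 × a = 144 pm.

144 pm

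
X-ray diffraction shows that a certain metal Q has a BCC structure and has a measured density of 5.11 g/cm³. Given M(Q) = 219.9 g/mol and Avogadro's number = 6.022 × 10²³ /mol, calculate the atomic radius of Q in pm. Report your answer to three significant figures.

For a BCC cell (Z = 2), a³ = Z·M/(N_A·ρ) = 2 × 219.9 / (6.022 × 10²³ × 5.110) = 1.429 × 10^-22 cm³, so a = 5.228 × 10^-8 cm = 522.8 pm.
Atoms touch along the body diagonal, so √3·a = 4r, so r = 0.4330 × a = 226 pm.

226 pm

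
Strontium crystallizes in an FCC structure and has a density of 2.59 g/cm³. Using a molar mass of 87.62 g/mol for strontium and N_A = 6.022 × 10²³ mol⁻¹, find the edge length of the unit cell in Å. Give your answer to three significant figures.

6.08 Å

With Z = 4 atoms per FCC cell, a³ = Z·M/(N_A·ρ) = 4 × 87.62 / (6.022 × 10²³ × 2.590 g/cm³) = 2.247 × 10^-22 cm³.
a = (2.247 × 10^-22)^(1/3) = 6.080 × 10^-8 cm = 6.08 Å.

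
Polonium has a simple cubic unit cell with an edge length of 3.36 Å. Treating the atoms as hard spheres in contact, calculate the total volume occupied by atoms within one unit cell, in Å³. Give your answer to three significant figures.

19.9 Å³

In a simple cubic lattice atoms touch along the cell edge, so a = 2r, so r = 0.5000a = 1.680 Å.
V_atoms = Z × (4/3)πr³ = 1 × (4/3)π × (1.680)³ = 19.9 Å³.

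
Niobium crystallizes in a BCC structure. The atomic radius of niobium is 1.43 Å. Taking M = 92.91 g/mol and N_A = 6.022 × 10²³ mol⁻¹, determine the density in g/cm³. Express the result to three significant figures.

8.57 g/cm³

In a BCC lattice, atoms touch along the body diagonal, so √3·a = 4r, giving a = 3.302 Å = 3.302 × 10^-8 cm.
With Z = 2, ρ = Z·M/(N_A·a³) = 2 × 92.91 / (6.022 × 10²³ × 3.602 × 10^-23) = 8.567 g/cm³.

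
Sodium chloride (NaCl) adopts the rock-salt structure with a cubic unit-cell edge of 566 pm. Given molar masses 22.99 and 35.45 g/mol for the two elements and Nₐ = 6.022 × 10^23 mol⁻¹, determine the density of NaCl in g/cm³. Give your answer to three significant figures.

The rock-salt structure contains Z = 4 formula units per cell; M(NaCl) = 22.99 + 35.45 = 58.44 g/mol.
a³ = (5.660 × 10^-8 cm)³ = 1.813 × 10^-22 cm³.
ρ = 4 × 58.44 / (6.022 × 10²³ × 1.813 × 10^-22) = 2.141 g/cm³.

2.14 g/cm³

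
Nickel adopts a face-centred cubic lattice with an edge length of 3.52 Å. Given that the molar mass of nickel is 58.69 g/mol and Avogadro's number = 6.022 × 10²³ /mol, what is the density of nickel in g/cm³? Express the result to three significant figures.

An FCC unit cell contains Z = 4 atoms.
Cell volume: a³ = (3.52 Å)³ = (3.520 × 10^-8 cm)³ = 4.361 × 10^-23 cm³.
ρ = Z·M/(N_A·a³) = 4 × 58.69 / (6.022 × 10²³ × 4.361 × 10^-23) = 8.938 g/cm³.

8.94 g/cm³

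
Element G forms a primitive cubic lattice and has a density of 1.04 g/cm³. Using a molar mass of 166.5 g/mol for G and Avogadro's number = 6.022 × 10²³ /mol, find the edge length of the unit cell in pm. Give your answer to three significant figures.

With Z = 1 atom per simple cubic cell, a³ = Z·M/(N_A·ρ) = 1 × 166.5 / (6.022 × 10²³ × 1.040 g/cm³) = 2.659 × 10^-22 cm³.
a = (2.659 × 10^-22)^(1/3) = 6.430 × 10^-8 cm = 643 pm.

643 pm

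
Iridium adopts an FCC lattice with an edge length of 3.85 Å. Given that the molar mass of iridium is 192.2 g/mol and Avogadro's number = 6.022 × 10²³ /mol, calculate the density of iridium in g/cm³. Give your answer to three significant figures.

An FCC unit cell contains Z = 4 atoms.
Cell volume: a³ = (3.85 Å)³ = (3.850 × 10^-8 cm)³ = 5.707 × 10^-23 cm³.
ρ = Z·M/(N_A·a³) = 4 × 192.2 / (6.022 × 10²³ × 5.707 × 10^-23) = 22.37 g/cm³.

22.4 g/cm³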